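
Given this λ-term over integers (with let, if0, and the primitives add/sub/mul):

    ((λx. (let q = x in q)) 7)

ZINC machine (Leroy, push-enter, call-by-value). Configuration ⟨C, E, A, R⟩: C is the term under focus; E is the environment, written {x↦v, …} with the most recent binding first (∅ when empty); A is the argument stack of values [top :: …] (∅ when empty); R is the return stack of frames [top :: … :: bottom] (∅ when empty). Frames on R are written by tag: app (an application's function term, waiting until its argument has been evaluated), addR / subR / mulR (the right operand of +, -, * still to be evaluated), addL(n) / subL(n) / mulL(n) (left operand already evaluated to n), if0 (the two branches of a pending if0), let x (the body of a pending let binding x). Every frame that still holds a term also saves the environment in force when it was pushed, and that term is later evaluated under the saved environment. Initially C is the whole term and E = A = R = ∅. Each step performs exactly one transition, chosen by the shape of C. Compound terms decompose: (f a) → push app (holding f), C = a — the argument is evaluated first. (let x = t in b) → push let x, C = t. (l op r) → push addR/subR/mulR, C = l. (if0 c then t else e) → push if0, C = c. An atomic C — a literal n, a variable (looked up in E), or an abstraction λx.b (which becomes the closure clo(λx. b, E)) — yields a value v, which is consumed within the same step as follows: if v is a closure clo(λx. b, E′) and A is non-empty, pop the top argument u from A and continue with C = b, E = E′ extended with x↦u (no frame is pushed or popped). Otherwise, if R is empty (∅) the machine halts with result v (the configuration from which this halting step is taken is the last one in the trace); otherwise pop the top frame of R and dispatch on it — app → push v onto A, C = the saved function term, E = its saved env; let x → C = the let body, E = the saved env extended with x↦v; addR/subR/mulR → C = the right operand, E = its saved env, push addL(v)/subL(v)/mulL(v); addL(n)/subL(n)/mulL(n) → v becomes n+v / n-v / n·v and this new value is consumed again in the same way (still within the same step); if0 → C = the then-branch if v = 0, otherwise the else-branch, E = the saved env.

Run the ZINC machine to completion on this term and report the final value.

0. [C=((λx. (let q = x in q)) 7) | E=∅ | A=∅ | R=∅]
1. [C=7 | E=∅ | A=∅ | R=[app]]
2. [C=(λx. (let q = x in q)) | E=∅ | A=[7] | R=∅]
3. [C=(let q = x in q) | E={x↦7} | A=∅ | R=∅]
4. [C=x | E={x↦7} | A=∅ | R=[let q]]
5. [C=q | E={q↦7, x↦7} | A=∅ | R=∅]
→ final value 7

Answer: 7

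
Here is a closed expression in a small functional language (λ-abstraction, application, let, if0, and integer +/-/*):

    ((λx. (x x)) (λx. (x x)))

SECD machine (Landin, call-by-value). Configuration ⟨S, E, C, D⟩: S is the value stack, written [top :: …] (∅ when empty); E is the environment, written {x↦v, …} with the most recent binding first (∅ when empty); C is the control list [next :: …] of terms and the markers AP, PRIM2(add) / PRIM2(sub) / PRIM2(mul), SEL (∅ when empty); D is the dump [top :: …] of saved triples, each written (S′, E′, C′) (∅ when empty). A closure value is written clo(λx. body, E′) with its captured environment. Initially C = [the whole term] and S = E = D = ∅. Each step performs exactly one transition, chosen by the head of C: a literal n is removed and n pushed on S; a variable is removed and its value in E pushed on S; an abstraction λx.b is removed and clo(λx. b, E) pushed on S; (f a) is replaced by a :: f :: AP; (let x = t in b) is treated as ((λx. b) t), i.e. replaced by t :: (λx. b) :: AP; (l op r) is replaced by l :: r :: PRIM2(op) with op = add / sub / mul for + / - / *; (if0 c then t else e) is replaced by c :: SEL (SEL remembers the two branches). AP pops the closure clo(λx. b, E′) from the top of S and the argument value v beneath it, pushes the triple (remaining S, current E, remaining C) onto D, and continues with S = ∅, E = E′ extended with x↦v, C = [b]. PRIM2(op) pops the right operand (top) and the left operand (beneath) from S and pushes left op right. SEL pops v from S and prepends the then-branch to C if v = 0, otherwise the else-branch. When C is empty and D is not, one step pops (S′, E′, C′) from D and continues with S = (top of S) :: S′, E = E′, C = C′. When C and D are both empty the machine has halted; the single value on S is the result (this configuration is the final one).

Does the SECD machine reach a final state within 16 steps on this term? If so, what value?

Answer: DIVERGES (no final state within 16 steps)

Derivation:
step 0: ⟨S=∅; E=∅; C=[((λx. (x x)) (λx. (x x)))]; D=∅⟩
step 1: ⟨S=∅; E=∅; C=[(λx. (x x)) :: (λx. (x x)) :: AP]; D=∅⟩
step 2: ⟨S=[clo(λx. (x x), ∅)]; E=∅; C=[(λx. (x x)) :: AP]; D=∅⟩
step 3: ⟨S=[clo(λx. (x x), ∅) :: clo(λx. (x x), ∅)]; E=∅; C=[AP]; D=∅⟩
step 4: ⟨S=∅; E={x↦clo(λx. (x x), ∅)}; C=[(x x)]; D=[(∅, ∅, ∅)]⟩
step 5: ⟨S=∅; E={x↦clo(λx. (x x), ∅)}; C=[x :: x :: AP]; D=[(∅, ∅, ∅)]⟩
step 6: ⟨S=[clo(λx. (x x), ∅)]; E={x↦clo(λx. (x x), ∅)}; C=[x :: AP]; D=[(∅, ∅, ∅)]⟩
step 7: ⟨S=[clo(λx. (x x), ∅) :: clo(λx. (x x), ∅)]; E={x↦clo(λx. (x x), ∅)}; C=[AP]; D=[(∅, ∅, ∅)]⟩
step 8: ⟨S=∅; E={x↦clo(λx. (x x), ∅)}; C=[(x x)]; D=[(∅, {x↦clo(λx. (x x), ∅)}, ∅) :: (∅, ∅, ∅)]⟩
step 9: ⟨S=∅; E={x↦clo(λx. (x x), ∅)}; C=[x :: x :: AP]; D=[(∅, {x↦clo(λx. (x x), ∅)}, ∅) :: (∅, ∅, ∅)]⟩
step 10: ⟨S=[clo(λx. (x x), ∅)]; E={x↦clo(λx. (x x), ∅)}; C=[x :: AP]; D=[(∅, {x↦clo(λx. (x x), ∅)}, ∅) :: (∅, ∅, ∅)]⟩
step 11: ⟨S=[clo(λx. (x x), ∅) :: clo(λx. (x x), ∅)]; E={x↦clo(λx. (x x), ∅)}; C=[AP]; D=[(∅, {x↦clo(λx. (x x), ∅)}, ∅) :: (∅, ∅, ∅)]⟩
step 12: ⟨S=∅; E={x↦clo(λx. (x x), ∅)}; C=[(x x)]; D=[(∅, {x↦clo(λx. (x x), ∅)}, ∅) :: (∅, {x↦clo(λx. (x x), ∅)}, ∅) :: (∅, ∅, ∅)]⟩
step 13: ⟨S=∅; E={x↦clo(λx. (x x), ∅)}; C=[x :: x :: AP]; D=[(∅, {x↦clo(λx. (x x), ∅)}, ∅) :: (∅, {x↦clo(λx. (x x), ∅)}, ∅) :: (∅, ∅, ∅)]⟩
step 14: ⟨S=[clo(λx. (x x), ∅)]; E={x↦clo(λx. (x x), ∅)}; C=[x :: AP]; D=[(∅, {x↦clo(λx. (x x), ∅)}, ∅) :: (∅, {x↦clo(λx. (x x), ∅)}, ∅) :: (∅, ∅, ∅)]⟩
step 15: ⟨S=[clo(λx. (x x), ∅) :: clo(λx. (x x), ∅)]; E={x↦clo(λx. (x x), ∅)}; C=[AP]; D=[(∅, {x↦clo(λx. (x x), ∅)}, ∅) :: (∅, {x↦clo(λx. (x x), ∅)}, ∅) :: (∅, ∅, ∅)]⟩
step 16: ⟨S=∅; E={x↦clo(λx. (x x), ∅)}; C=[(x x)]; D=[(∅, {x↦clo(λx. (x x), ∅)}, ∅) :: (∅, {x↦clo(λx. (x x), ∅)}, ∅) :: (∅, {x↦clo(λx. (x x), ∅)}, ∅) :: (∅, ∅, ∅)]⟩
→ 16 transitions taken and the configuration is still not final: no result within 16 steps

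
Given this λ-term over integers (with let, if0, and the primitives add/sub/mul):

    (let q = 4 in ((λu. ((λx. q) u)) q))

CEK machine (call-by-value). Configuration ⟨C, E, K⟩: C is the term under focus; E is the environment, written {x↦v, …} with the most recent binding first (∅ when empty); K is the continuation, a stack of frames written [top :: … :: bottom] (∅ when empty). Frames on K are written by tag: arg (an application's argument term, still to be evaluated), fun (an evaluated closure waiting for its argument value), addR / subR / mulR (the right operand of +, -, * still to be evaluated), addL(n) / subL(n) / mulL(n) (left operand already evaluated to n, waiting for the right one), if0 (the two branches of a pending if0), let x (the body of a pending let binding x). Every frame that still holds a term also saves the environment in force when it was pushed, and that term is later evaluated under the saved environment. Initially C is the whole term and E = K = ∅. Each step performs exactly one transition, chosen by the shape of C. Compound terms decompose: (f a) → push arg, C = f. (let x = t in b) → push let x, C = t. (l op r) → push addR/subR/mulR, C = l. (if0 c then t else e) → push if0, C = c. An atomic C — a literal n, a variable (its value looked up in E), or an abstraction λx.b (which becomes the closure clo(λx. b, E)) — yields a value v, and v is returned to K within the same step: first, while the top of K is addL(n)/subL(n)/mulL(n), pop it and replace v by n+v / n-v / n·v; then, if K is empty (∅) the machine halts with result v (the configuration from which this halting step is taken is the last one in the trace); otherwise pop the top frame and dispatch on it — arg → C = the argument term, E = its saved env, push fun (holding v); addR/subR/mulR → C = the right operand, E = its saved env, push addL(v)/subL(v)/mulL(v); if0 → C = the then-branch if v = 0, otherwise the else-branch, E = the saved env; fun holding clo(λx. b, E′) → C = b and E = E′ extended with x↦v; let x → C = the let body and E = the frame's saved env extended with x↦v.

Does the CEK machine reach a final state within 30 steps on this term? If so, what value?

Answer: 4

Execution trace:
[0] [C=(let q = 4 in ((λu. ((λx. q) u)) q)) | E=∅ | K=∅]
[1] [C=4 | E=∅ | K=[let q]]
[2] [C=((λu. ((λx. q) u)) q) | E={q↦4} | K=∅]
[3] [C=(λu. ((λx. q) u)) | E={q↦4} | K=[arg]]
[4] [C=q | E={q↦4} | K=[fun]]
[5] [C=((λx. q) u) | E={u↦4, q↦4} | K=∅]
[6] [C=(λx. q) | E={u↦4, q↦4} | K=[arg]]
[7] [C=u | E={u↦4, q↦4} | K=[fun]]
[8] [C=q | E={x↦4, u↦4, q↦4} | K=∅]
→ final value 4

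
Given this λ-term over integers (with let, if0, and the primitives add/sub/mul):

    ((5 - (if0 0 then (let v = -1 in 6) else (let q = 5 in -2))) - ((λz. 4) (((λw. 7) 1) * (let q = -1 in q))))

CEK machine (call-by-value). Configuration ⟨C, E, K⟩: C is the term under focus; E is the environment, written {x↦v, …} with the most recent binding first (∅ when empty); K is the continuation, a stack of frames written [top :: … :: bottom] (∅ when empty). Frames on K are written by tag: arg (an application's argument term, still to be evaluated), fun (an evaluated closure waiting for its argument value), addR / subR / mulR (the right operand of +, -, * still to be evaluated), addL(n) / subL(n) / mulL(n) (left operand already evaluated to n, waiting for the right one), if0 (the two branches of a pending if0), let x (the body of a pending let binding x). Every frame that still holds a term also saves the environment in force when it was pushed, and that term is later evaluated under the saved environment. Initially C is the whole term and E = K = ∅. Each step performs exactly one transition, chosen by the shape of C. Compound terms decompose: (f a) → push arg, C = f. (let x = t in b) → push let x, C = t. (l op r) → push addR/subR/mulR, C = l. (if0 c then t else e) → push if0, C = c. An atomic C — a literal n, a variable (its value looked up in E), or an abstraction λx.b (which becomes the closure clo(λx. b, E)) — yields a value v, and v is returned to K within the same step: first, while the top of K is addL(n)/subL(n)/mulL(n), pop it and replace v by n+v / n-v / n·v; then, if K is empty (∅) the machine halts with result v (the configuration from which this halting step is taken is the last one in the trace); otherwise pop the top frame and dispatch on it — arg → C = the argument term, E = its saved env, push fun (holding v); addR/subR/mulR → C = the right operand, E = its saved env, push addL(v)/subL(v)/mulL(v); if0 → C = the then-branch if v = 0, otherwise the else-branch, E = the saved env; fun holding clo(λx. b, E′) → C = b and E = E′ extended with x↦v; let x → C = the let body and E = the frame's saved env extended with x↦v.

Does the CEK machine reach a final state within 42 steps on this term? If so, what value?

step 0: <C=((5 - (if0 0 then (let v = -1 in 6) else (let q = 5 in -2))) - ((λz. 4) (((λw. 7) 1) * (let q = -1 in q)))), E=∅, K=∅>
step 1: <C=(5 - (if0 0 then (let v = -1 in 6) else (let q = 5 in -2))), E=∅, K=[subR]>
step 2: <C=5, E=∅, K=[subR :: subR]>
step 3: <C=(if0 0 then (let v = -1 in 6) else (let q = 5 in -2)), E=∅, K=[subL(5) :: subR]>
step 4: <C=0, E=∅, K=[if0 :: subL(5) :: subR]>
step 5: <C=(let v = -1 in 6), E=∅, K=[subL(5) :: subR]>
step 6: <C=-1, E=∅, K=[let v :: subL(5) :: subR]>
step 7: <C=6, E={v↦-1}, K=[subL(5) :: subR]>
step 8: <C=((λz. 4) (((λw. 7) 1) * (let q = -1 in q))), E=∅, K=[subL(-1)]>
step 9: <C=(λz. 4), E=∅, K=[arg :: subL(-1)]>
step 10: <C=(((λw. 7) 1) * (let q = -1 in q)), E=∅, K=[fun :: subL(-1)]>
step 11: <C=((λw. 7) 1), E=∅, K=[mulR :: fun :: subL(-1)]>
step 12: <C=(λw. 7), E=∅, K=[arg :: mulR :: fun :: subL(-1)]>
step 13: <C=1, E=∅, K=[fun :: mulR :: fun :: subL(-1)]>
step 14: <C=7, E={w↦1}, K=[mulR :: fun :: subL(-1)]>
step 15: <C=(let q = -1 in q), E=∅, K=[mulL(7) :: fun :: subL(-1)]>
step 16: <C=-1, E=∅, K=[let q :: mulL(7) :: fun :: subL(-1)]>
step 17: <C=q, E={q↦-1}, K=[mulL(7) :: fun :: subL(-1)]>
step 18: <C=4, E={z↦-7}, K=[subL(-1)]>
→ final value -5

Answer: -5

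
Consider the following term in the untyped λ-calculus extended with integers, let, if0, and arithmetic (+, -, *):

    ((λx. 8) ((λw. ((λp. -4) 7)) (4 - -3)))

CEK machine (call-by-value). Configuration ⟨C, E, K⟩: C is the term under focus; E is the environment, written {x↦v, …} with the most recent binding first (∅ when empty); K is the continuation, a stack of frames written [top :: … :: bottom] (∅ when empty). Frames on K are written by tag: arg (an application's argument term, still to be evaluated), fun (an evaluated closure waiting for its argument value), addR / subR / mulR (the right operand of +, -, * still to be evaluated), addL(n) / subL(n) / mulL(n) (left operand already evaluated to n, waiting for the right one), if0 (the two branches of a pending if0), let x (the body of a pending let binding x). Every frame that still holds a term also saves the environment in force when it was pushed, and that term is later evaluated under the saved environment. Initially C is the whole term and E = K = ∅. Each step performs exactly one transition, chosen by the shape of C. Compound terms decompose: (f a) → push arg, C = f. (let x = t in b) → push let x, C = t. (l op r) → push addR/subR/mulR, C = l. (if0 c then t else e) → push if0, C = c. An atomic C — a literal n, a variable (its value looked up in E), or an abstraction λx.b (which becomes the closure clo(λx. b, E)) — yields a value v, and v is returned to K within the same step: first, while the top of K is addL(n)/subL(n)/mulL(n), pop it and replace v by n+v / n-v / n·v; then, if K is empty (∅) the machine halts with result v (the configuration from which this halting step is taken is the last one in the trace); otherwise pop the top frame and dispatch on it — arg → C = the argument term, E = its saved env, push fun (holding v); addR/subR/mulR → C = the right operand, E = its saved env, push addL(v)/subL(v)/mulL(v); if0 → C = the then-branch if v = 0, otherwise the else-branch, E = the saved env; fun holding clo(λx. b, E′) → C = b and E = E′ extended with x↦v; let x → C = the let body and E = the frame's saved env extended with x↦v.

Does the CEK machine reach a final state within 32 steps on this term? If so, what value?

0. ⟨C=((λx. 8) ((λw. ((λp. -4) 7)) (4 - -3))); E=∅; K=∅⟩
1. ⟨C=(λx. 8); E=∅; K=[arg]⟩
2. ⟨C=((λw. ((λp. -4) 7)) (4 - -3)); E=∅; K=[fun]⟩
3. ⟨C=(λw. ((λp. -4) 7)); E=∅; K=[arg :: fun]⟩
4. ⟨C=(4 - -3); E=∅; K=[fun :: fun]⟩
5. ⟨C=4; E=∅; K=[subR :: fun :: fun]⟩
6. ⟨C=-3; E=∅; K=[subL(4) :: fun :: fun]⟩
7. ⟨C=((λp. -4) 7); E={w↦7}; K=[fun]⟩
8. ⟨C=(λp. -4); E={w↦7}; K=[arg :: fun]⟩
9. ⟨C=7; E={w↦7}; K=[fun :: fun]⟩
10. ⟨C=-4; E={p↦7, w↦7}; K=[fun]⟩
11. ⟨C=8; E={x↦-4}; K=∅⟩
→ final value 8

Answer: 8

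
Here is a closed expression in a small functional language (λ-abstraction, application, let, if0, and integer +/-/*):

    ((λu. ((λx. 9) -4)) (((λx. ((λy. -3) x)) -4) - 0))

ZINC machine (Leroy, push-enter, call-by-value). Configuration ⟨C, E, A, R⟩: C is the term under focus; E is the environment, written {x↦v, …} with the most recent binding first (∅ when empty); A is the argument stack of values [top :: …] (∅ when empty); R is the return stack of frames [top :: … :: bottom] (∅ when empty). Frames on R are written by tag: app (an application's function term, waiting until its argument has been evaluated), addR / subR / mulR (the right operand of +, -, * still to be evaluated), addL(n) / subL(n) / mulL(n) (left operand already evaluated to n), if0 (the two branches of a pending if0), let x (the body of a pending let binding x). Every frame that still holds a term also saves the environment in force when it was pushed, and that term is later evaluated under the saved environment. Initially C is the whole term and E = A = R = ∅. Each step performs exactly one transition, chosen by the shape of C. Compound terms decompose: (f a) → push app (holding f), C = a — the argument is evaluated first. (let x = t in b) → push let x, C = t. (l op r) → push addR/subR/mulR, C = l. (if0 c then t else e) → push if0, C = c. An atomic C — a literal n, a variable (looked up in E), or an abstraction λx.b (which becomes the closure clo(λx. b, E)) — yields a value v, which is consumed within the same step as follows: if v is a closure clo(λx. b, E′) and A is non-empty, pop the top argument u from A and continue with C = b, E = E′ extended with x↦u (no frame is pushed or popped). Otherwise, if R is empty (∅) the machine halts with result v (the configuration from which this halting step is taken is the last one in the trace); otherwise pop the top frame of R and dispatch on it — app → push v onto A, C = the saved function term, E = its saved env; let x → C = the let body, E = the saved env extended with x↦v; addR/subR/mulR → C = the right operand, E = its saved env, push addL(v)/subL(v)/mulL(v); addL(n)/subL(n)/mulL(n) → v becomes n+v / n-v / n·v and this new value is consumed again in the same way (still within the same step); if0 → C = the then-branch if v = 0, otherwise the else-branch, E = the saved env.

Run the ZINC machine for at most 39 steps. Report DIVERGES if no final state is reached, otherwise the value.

Answer: 9

Machine steps:
step 0: <C=((λu. ((λx. 9) -4)) (((λx. ((λy. -3) x)) -4) - 0)), E=∅, A=∅, R=∅>
step 1: <C=(((λx. ((λy. -3) x)) -4) - 0), E=∅, A=∅, R=[app]>
step 2: <C=((λx. ((λy. -3) x)) -4), E=∅, A=∅, R=[subR :: app]>
step 3: <C=-4, E=∅, A=∅, R=[app :: subR :: app]>
step 4: <C=(λx. ((λy. -3) x)), E=∅, A=[-4], R=[subR :: app]>
step 5: <C=((λy. -3) x), E={x↦-4}, A=∅, R=[subR :: app]>
step 6: <C=x, E={x↦-4}, A=∅, R=[app :: subR :: app]>
step 7: <C=(λy. -3), E={x↦-4}, A=[-4], R=[subR :: app]>
step 8: <C=-3, E={y↦-4, x↦-4}, A=∅, R=[subR :: app]>
step 9: <C=0, E=∅, A=∅, R=[subL(-3) :: app]>
step 10: <C=(λu. ((λx. 9) -4)), E=∅, A=[-3], R=∅>
step 11: <C=((λx. 9) -4), E={u↦-3}, A=∅, R=∅>
step 12: <C=-4, E={u↦-3}, A=∅, R=[app]>
step 13: <C=(λx. 9), E={u↦-3}, A=[-4], R=∅>
step 14: <C=9, E={x↦-4, u↦-3}, A=∅, R=∅>
→ final value 9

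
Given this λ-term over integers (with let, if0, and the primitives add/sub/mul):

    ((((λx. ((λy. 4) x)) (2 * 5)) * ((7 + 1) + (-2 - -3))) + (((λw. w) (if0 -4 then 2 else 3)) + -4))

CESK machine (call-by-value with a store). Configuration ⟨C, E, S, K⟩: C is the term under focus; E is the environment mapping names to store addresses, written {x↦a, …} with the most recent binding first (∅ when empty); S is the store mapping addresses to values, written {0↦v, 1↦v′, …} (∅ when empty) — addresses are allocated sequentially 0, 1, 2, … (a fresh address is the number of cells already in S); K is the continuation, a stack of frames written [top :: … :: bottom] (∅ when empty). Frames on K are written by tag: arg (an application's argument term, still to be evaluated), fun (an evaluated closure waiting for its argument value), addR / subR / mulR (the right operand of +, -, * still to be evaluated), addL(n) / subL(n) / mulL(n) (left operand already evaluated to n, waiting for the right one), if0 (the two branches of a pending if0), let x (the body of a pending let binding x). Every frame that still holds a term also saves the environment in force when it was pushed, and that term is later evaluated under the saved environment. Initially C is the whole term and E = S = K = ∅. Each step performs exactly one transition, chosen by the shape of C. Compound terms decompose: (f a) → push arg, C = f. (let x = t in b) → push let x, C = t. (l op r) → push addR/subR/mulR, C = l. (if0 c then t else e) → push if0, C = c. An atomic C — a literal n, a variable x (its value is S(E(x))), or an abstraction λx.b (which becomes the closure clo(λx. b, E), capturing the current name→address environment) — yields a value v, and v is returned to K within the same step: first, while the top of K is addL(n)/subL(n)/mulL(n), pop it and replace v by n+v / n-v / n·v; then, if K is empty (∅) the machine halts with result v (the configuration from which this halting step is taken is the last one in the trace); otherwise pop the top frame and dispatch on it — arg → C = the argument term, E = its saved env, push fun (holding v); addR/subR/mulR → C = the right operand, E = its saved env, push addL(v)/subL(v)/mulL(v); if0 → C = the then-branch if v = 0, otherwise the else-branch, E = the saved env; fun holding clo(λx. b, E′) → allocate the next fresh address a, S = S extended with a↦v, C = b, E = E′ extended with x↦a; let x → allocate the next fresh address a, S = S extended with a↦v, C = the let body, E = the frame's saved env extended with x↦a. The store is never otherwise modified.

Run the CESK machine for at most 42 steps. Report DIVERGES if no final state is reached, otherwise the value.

t=0: ⟨C=((((λx. ((λy. 4) x)) (2 * 5)) * ((7 + 1) + (-2 - -3))) + (((λw. w) (if0 -4 then 2 else 3)) + -4)); E=∅; S=∅; K=∅⟩
t=1: ⟨C=(((λx. ((λy. 4) x)) (2 * 5)) * ((7 + 1) + (-2 - -3))); E=∅; S=∅; K=[addR]⟩
t=2: ⟨C=((λx. ((λy. 4) x)) (2 * 5)); E=∅; S=∅; K=[mulR :: addR]⟩
t=3: ⟨C=(λx. ((λy. 4) x)); E=∅; S=∅; K=[arg :: mulR :: addR]⟩
t=4: ⟨C=(2 * 5); E=∅; S=∅; K=[fun :: mulR :: addR]⟩
t=5: ⟨C=2; E=∅; S=∅; K=[mulR :: fun :: mulR :: addR]⟩
t=6: ⟨C=5; E=∅; S=∅; K=[mulL(2) :: fun :: mulR :: addR]⟩
t=7: ⟨C=((λy. 4) x); E={x↦0}; S={0↦10}; K=[mulR :: addR]⟩
t=8: ⟨C=(λy. 4); E={x↦0}; S={0↦10}; K=[arg :: mulR :: addR]⟩
t=9: ⟨C=x; E={x↦0}; S={0↦10}; K=[fun :: mulR :: addR]⟩
t=10: ⟨C=4; E={y↦1, x↦0}; S={0↦10, 1↦10}; K=[mulR :: addR]⟩
t=11: ⟨C=((7 + 1) + (-2 - -3)); E=∅; S={0↦10, 1↦10}; K=[mulL(4) :: addR]⟩
t=12: ⟨C=(7 + 1); E=∅; S={0↦10, 1↦10}; K=[addR :: mulL(4) :: addR]⟩
t=13: ⟨C=7; E=∅; S={0↦10, 1↦10}; K=[addR :: addR :: mulL(4) :: addR]⟩
t=14: ⟨C=1; E=∅; S={0↦10, 1↦10}; K=[addL(7) :: addR :: mulL(4) :: addR]⟩
t=15: ⟨C=(-2 - -3); E=∅; S={0↦10, 1↦10}; K=[addL(8) :: mulL(4) :: addR]⟩
t=16: ⟨C=-2; E=∅; S={0↦10, 1↦10}; K=[subR :: addL(8) :: mulL(4) :: addR]⟩
t=17: ⟨C=-3; E=∅; S={0↦10, 1↦10}; K=[subL(-2) :: addL(8) :: mulL(4) :: addR]⟩
t=18: ⟨C=(((λw. w) (if0 -4 then 2 else 3)) + -4); E=∅; S={0↦10, 1↦10}; K=[addL(36)]⟩
t=19: ⟨C=((λw. w) (if0 -4 then 2 else 3)); E=∅; S={0↦10, 1↦10}; K=[addR :: addL(36)]⟩
t=20: ⟨C=(λw. w); E=∅; S={0↦10, 1↦10}; K=[arg :: addR :: addL(36)]⟩
t=21: ⟨C=(if0 -4 then 2 else 3); E=∅; S={0↦10, 1↦10}; K=[fun :: addR :: addL(36)]⟩
t=22: ⟨C=-4; E=∅; S={0↦10, 1↦10}; K=[if0 :: fun :: addR :: addL(36)]⟩
t=23: ⟨C=3; E=∅; S={0↦10, 1↦10}; K=[fun :: addR :: addL(36)]⟩
t=24: ⟨C=w; E={w↦2}; S={0↦10, 1↦10, 2↦3}; K=[addR :: addL(36)]⟩
t=25: ⟨C=-4; E=∅; S={0↦10, 1↦10, 2↦3}; K=[addL(3) :: addL(36)]⟩
→ final value 35

Answer: 35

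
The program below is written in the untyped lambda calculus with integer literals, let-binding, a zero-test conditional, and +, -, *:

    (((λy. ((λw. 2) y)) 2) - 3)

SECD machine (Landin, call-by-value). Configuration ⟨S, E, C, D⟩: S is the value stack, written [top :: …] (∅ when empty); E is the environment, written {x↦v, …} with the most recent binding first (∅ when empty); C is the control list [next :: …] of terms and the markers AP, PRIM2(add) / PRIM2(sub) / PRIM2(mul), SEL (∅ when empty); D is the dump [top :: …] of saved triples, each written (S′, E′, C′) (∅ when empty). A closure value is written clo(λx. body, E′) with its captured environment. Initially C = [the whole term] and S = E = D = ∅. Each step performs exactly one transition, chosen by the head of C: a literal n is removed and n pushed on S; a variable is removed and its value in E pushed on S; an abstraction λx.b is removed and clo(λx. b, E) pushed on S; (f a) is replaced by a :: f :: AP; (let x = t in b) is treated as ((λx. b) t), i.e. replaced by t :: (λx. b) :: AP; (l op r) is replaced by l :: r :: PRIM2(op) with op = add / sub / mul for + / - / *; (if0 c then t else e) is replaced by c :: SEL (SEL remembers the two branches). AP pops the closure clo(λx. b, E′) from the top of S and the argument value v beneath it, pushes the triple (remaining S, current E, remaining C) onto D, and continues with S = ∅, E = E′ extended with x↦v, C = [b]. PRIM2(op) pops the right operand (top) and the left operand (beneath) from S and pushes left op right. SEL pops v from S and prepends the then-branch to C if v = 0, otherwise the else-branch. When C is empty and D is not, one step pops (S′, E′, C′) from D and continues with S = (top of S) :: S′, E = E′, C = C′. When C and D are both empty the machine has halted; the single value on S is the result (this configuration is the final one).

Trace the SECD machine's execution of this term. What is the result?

0. <S=∅, E=∅, C=[(((λy. ((λw. 2) y)) 2) - 3)], D=∅>
1. <S=∅, E=∅, C=[((λy. ((λw. 2) y)) 2) :: 3 :: PRIM2(sub)], D=∅>
2. <S=∅, E=∅, C=[2 :: (λy. ((λw. 2) y)) :: AP :: 3 :: PRIM2(sub)], D=∅>
3. <S=[2], E=∅, C=[(λy. ((λw. 2) y)) :: AP :: 3 :: PRIM2(sub)], D=∅>
4. <S=[clo(λy. ((λw. 2) y), ∅) :: 2], E=∅, C=[AP :: 3 :: PRIM2(sub)], D=∅>
5. <S=∅, E={y↦2}, C=[((λw. 2) y)], D=[(∅, ∅, [3 :: PRIM2(sub)])]>
6. <S=∅, E={y↦2}, C=[y :: (λw. 2) :: AP], D=[(∅, ∅, [3 :: PRIM2(sub)])]>
7. <S=[2], E={y↦2}, C=[(λw. 2) :: AP], D=[(∅, ∅, [3 :: PRIM2(sub)])]>
8. <S=[clo(λw. 2, {y↦2}) :: 2], E={y↦2}, C=[AP], D=[(∅, ∅, [3 :: PRIM2(sub)])]>
9. <S=∅, E={w↦2, y↦2}, C=[2], D=[(∅, {y↦2}, ∅) :: (∅, ∅, [3 :: PRIM2(sub)])]>
10. <S=[2], E={w↦2, y↦2}, C=∅, D=[(∅, {y↦2}, ∅) :: (∅, ∅, [3 :: PRIM2(sub)])]>
11. <S=[2], E={y↦2}, C=∅, D=[(∅, ∅, [3 :: PRIM2(sub)])]>
12. <S=[2], E=∅, C=[3 :: PRIM2(sub)], D=∅>
13. <S=[3 :: 2], E=∅, C=[PRIM2(sub)], D=∅>
14. <S=[-1], E=∅, C=∅, D=∅>
→ final value -1

Answer: -1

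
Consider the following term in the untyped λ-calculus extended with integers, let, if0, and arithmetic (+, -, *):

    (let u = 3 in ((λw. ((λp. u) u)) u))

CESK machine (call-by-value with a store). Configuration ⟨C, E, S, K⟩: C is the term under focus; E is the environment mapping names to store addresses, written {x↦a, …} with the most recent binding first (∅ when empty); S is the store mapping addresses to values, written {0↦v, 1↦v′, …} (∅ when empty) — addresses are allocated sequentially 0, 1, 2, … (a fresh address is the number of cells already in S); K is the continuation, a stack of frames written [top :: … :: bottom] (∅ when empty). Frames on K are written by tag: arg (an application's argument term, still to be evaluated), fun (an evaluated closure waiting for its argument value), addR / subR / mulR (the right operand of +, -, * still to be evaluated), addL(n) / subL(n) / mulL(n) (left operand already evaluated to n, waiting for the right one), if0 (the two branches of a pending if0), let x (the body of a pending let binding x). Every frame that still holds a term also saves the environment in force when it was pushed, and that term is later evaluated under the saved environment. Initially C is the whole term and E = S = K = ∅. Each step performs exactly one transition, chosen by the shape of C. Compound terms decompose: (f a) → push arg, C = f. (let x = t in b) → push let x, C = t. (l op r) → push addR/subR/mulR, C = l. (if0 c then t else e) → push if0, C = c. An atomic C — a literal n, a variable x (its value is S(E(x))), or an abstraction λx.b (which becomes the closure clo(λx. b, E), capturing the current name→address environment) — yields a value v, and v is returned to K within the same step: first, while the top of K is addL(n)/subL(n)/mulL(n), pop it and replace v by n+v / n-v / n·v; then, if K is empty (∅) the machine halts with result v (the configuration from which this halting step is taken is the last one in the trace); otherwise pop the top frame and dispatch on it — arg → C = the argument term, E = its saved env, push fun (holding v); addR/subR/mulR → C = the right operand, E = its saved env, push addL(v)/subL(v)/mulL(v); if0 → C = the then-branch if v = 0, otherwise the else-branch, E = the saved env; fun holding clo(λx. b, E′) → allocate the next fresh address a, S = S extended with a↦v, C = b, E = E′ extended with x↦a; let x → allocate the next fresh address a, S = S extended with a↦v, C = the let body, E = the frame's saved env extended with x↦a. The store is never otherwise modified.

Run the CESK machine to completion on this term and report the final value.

[0] ⟨C=(let u = 3 in ((λw. ((λp. u) u)) u)); E=∅; S=∅; K=∅⟩
[1] ⟨C=3; E=∅; S=∅; K=[let u]⟩
[2] ⟨C=((λw. ((λp. u) u)) u); E={u↦0}; S={0↦3}; K=∅⟩
[3] ⟨C=(λw. ((λp. u) u)); E={u↦0}; S={0↦3}; K=[arg]⟩
[4] ⟨C=u; E={u↦0}; S={0↦3}; K=[fun]⟩
[5] ⟨C=((λp. u) u); E={w↦1, u↦0}; S={0↦3, 1↦3}; K=∅⟩
[6] ⟨C=(λp. u); E={w↦1, u↦0}; S={0↦3, 1↦3}; K=[arg]⟩
[7] ⟨C=u; E={w↦1, u↦0}; S={0↦3, 1↦3}; K=[fun]⟩
[8] ⟨C=u; E={p↦2, w↦1, u↦0}; S={0↦3, 1↦3, 2↦3}; K=∅⟩
→ final value 3

Answer: 3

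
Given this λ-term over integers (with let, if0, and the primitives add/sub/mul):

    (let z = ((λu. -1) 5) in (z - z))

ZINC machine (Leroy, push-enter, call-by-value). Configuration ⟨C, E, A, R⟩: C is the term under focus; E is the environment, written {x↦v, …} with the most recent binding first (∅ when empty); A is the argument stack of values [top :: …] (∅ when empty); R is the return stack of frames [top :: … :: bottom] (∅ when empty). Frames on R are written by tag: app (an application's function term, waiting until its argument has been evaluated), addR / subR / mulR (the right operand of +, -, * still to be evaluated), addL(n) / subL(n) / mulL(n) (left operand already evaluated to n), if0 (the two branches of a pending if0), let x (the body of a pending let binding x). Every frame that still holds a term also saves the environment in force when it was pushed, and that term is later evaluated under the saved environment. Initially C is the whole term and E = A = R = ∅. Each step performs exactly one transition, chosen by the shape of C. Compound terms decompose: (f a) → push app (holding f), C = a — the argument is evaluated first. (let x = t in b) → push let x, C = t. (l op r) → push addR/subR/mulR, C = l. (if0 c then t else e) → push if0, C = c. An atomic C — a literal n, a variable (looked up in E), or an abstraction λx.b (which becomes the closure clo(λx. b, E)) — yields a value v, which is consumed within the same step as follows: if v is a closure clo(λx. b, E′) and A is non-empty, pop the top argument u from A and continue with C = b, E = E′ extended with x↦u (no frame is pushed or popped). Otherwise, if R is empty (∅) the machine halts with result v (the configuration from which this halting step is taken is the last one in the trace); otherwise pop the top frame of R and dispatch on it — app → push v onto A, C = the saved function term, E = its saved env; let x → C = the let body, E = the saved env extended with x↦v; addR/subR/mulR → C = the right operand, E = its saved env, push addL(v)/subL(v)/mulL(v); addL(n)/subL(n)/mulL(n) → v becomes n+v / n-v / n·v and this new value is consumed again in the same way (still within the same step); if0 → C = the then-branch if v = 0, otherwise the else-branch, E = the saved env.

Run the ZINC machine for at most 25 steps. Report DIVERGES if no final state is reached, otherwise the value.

t=0: ⟨C=(let z = ((λu. -1) 5) in (z - z)); E=∅; A=∅; R=∅⟩
t=1: ⟨C=((λu. -1) 5); E=∅; A=∅; R=[let z]⟩
t=2: ⟨C=5; E=∅; A=∅; R=[app :: let z]⟩
t=3: ⟨C=(λu. -1); E=∅; A=[5]; R=[let z]⟩
t=4: ⟨C=-1; E={u↦5}; A=∅; R=[let z]⟩
t=5: ⟨C=(z - z); E={z↦-1}; A=∅; R=∅⟩
t=6: ⟨C=z; E={z↦-1}; A=∅; R=[subR]⟩
t=7: ⟨C=z; E={z↦-1}; A=∅; R=[subL(-1)]⟩
→ final value 0

Answer: 0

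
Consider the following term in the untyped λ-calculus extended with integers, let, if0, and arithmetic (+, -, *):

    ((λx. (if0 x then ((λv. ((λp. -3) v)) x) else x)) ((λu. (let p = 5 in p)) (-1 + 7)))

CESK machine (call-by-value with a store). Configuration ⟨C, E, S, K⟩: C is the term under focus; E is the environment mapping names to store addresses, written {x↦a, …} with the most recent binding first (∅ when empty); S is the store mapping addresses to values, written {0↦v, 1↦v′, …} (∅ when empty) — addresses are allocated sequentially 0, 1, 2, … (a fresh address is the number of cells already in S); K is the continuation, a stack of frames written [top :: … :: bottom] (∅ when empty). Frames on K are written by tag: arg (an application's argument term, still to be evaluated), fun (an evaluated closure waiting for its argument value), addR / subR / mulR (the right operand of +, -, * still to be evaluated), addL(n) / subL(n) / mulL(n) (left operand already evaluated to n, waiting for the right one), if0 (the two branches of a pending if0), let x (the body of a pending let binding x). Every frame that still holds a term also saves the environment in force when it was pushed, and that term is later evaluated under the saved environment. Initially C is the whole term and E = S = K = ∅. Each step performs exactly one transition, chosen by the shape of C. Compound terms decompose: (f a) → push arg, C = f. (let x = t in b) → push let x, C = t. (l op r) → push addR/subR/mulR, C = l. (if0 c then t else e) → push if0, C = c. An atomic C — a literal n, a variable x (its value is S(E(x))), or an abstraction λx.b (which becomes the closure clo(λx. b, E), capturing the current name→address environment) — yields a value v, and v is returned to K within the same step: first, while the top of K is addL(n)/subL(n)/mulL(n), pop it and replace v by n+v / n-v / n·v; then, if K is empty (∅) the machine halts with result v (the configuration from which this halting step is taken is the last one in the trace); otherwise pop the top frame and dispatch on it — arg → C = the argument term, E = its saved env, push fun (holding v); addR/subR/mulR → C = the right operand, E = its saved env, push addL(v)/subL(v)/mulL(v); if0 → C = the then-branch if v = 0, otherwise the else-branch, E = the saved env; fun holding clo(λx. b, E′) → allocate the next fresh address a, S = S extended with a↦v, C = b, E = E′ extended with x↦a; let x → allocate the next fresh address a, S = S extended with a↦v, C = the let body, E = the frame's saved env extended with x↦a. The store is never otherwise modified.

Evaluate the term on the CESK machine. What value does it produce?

Answer: 5

Execution trace:
step 0: ⟨C=((λx. (if0 x then ((λv. ((λp. -3) v)) x) else x)) ((λu. (let p = 5 in p)) (-1 + 7))); E=∅; S=∅; K=∅⟩
step 1: ⟨C=(λx. (if0 x then ((λv. ((λp. -3) v)) x) else x)); E=∅; S=∅; K=[arg]⟩
step 2: ⟨C=((λu. (let p = 5 in p)) (-1 + 7)); E=∅; S=∅; K=[fun]⟩
step 3: ⟨C=(λu. (let p = 5 in p)); E=∅; S=∅; K=[arg :: fun]⟩
step 4: ⟨C=(-1 + 7); E=∅; S=∅; K=[fun :: fun]⟩
step 5: ⟨C=-1; E=∅; S=∅; K=[addR :: fun :: fun]⟩
step 6: ⟨C=7; E=∅; S=∅; K=[addL(-1) :: fun :: fun]⟩
step 7: ⟨C=(let p = 5 in p); E={u↦0}; S={0↦6}; K=[fun]⟩
step 8: ⟨C=5; E={u↦0}; S={0↦6}; K=[let p :: fun]⟩
step 9: ⟨C=p; E={p↦1, u↦0}; S={0↦6, 1↦5}; K=[fun]⟩
step 10: ⟨C=(if0 x then ((λv. ((λp. -3) v)) x) else x); E={x↦2}; S={0↦6, 1↦5, 2↦5}; K=∅⟩
step 11: ⟨C=x; E={x↦2}; S={0↦6, 1↦5, 2↦5}; K=[if0]⟩
step 12: ⟨C=x; E={x↦2}; S={0↦6, 1↦5, 2↦5}; K=∅⟩
→ final value 5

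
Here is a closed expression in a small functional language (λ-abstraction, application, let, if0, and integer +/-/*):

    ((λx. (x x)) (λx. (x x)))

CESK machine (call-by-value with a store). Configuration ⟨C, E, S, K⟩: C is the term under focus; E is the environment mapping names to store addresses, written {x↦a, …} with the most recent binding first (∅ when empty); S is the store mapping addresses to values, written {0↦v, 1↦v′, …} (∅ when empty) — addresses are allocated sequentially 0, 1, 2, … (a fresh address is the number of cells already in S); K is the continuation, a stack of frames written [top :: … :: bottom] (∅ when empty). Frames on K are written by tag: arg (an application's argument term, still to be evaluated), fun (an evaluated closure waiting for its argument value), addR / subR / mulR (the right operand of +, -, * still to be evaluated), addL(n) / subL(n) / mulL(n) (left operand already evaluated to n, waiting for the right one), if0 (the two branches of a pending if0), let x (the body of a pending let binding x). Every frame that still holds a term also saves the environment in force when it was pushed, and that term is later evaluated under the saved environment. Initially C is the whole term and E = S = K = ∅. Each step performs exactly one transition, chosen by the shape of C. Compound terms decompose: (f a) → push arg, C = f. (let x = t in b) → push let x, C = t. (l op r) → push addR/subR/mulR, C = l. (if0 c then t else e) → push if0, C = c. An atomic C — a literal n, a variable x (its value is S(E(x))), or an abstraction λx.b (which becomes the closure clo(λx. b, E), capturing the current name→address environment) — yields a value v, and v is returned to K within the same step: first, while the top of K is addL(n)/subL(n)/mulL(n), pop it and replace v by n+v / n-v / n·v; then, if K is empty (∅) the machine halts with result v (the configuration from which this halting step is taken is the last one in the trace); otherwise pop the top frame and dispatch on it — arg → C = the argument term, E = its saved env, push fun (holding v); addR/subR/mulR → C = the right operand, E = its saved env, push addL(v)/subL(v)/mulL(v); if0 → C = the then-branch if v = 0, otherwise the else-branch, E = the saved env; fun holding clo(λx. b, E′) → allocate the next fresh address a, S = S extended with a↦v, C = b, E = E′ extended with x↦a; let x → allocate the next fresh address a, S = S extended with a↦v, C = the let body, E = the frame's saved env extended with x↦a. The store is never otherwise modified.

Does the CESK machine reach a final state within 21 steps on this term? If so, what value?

Answer: DIVERGES (no final state within 21 steps)

Execution trace:
[0] [C=((λx. (x x)) (λx. (x x))) | E=∅ | S=∅ | K=∅]
[1] [C=(λx. (x x)) | E=∅ | S=∅ | K=[arg]]
[2] [C=(λx. (x x)) | E=∅ | S=∅ | K=[fun]]
[3] [C=(x x) | E={x↦0} | S={0↦clo(λx. (x x), ∅)} | K=∅]
[4] [C=x | E={x↦0} | S={0↦clo(λx. (x x), ∅)} | K=[arg]]
[5] [C=x | E={x↦0} | S={0↦clo(λx. (x x), ∅)} | K=[fun]]
[6] [C=(x x) | E={x↦1} | S={0↦clo(λx. (x x), ∅), 1↦clo(λx. (x x), ∅)} | K=∅]
[7] [C=x | E={x↦1} | S={0↦clo(λx. (x x), ∅), 1↦clo(λx. (x x), ∅)} | K=[arg]]
[8] [C=x | E={x↦1} | S={0↦clo(λx. (x x), ∅), 1↦clo(λx. (x x), ∅)} | K=[fun]]
[9] [C=(x x) | E={x↦2} | S={0↦clo(λx. (x x), ∅), 1↦clo(λx. (x x), ∅), 2↦clo(λx. (x x), ∅)} | K=∅]
[10] [C=x | E={x↦2} | S={0↦clo(λx. (x x), ∅), 1↦clo(λx. (x x), ∅), 2↦clo(λx. (x x), ∅)} | K=[arg]]
[11] [C=x | E={x↦2} | S={0↦clo(λx. (x x), ∅), 1↦clo(λx. (x x), ∅), 2↦clo(λx. (x x), ∅)} | K=[fun]]
[12] [C=(x x) | E={x↦3} | S={0↦clo(λx. (x x), ∅), 1↦clo(λx. (x x), ∅), 2↦clo(λx. (x x), ∅), 3↦clo(λx. (x x), ∅)} | K=∅]
[13] [C=x | E={x↦3} | S={0↦clo(λx. (x x), ∅), 1↦clo(λx. (x x), ∅), 2↦clo(λx. (x x), ∅), 3↦clo(λx. (x x), ∅)} | K=[arg]]
[14] [C=x | E={x↦3} | S={0↦clo(λx. (x x), ∅), 1↦clo(λx. (x x), ∅), 2↦clo(λx. (x x), ∅), 3↦clo(λx. (x x), ∅)} | K=[fun]]
[15] [C=(x x) | E={x↦4} | S={0↦clo(λx. (x x), ∅), 1↦clo(λx. (x x), ∅), 2↦clo(λx. (x x), ∅), 3↦clo(λx. (x x), ∅), 4↦clo(λx. (x x), ∅)} | K=∅]
[16] [C=x | E={x↦4} | S={0↦clo(λx. (x x), ∅), 1↦clo(λx. (x x), ∅), 2↦clo(λx. (x x), ∅), 3↦clo(λx. (x x), ∅), 4↦clo(λx. (x x), ∅)} | K=[arg]]
[17] [C=x | E={x↦4} | S={0↦clo(λx. (x x), ∅), 1↦clo(λx. (x x), ∅), 2↦clo(λx. (x x), ∅), 3↦clo(λx. (x x), ∅), 4↦clo(λx. (x x), ∅)} | K=[fun]]
[18] [C=(x x) | E={x↦5} | S={0↦clo(λx. (x x), ∅), 1↦clo(λx. (x x), ∅), 2↦clo(λx. (x x), ∅), 3↦clo(λx. (x x), ∅), 4↦clo(λx. (x x), ∅), 5↦clo(λx. (x x), ∅)} | K=∅]
[19] [C=x | E={x↦5} | S={0↦clo(λx. (x x), ∅), 1↦clo(λx. (x x), ∅), 2↦clo(λx. (x x), ∅), 3↦clo(λx. (x x), ∅), 4↦clo(λx. (x x), ∅), 5↦clo(λx. (x x), ∅)} | K=[arg]]
[20] [C=x | E={x↦5} | S={0↦clo(λx. (x x), ∅), 1↦clo(λx. (x x), ∅), 2↦clo(λx. (x x), ∅), 3↦clo(λx. (x x), ∅), 4↦clo(λx. (x x), ∅), 5↦clo(λx. (x x), ∅)} | K=[fun]]
[21] [C=(x x) | E={x↦6} | S={0↦clo(λx. (x x), ∅), 1↦clo(λx. (x x), ∅), 2↦clo(λx. (x x), ∅), 3↦clo(λx. (x x), ∅), 4↦clo(λx. (x x), ∅), 5↦clo(λx. (x x), ∅), 6↦clo(λx. (x x), ∅)} | K=∅]
→ 21 transitions taken and the configuration is still not final: no result within 21 steps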